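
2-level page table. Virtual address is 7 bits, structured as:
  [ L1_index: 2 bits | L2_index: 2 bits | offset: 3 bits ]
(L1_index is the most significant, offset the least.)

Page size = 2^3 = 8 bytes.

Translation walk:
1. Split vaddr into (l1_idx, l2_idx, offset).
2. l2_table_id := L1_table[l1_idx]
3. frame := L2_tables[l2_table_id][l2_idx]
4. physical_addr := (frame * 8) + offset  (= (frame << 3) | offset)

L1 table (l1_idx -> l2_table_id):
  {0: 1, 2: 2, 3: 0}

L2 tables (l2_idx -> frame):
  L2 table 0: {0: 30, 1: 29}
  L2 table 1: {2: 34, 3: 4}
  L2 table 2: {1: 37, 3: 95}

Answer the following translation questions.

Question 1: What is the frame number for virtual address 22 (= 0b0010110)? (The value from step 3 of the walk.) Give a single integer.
vaddr = 22: l1_idx=0, l2_idx=2
L1[0] = 1; L2[1][2] = 34

Answer: 34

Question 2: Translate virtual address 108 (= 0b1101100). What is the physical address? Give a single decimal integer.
Answer: 236

Derivation:
vaddr = 108 = 0b1101100
Split: l1_idx=3, l2_idx=1, offset=4
L1[3] = 0
L2[0][1] = 29
paddr = 29 * 8 + 4 = 236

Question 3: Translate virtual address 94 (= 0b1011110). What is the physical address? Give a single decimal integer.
Answer: 766

Derivation:
vaddr = 94 = 0b1011110
Split: l1_idx=2, l2_idx=3, offset=6
L1[2] = 2
L2[2][3] = 95
paddr = 95 * 8 + 6 = 766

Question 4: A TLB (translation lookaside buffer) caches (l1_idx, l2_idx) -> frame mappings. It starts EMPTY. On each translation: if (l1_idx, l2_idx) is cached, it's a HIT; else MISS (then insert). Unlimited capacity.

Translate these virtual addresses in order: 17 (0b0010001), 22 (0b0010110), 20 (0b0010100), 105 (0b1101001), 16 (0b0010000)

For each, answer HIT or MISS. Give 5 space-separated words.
vaddr=17: (0,2) not in TLB -> MISS, insert
vaddr=22: (0,2) in TLB -> HIT
vaddr=20: (0,2) in TLB -> HIT
vaddr=105: (3,1) not in TLB -> MISS, insert
vaddr=16: (0,2) in TLB -> HIT

Answer: MISS HIT HIT MISS HIT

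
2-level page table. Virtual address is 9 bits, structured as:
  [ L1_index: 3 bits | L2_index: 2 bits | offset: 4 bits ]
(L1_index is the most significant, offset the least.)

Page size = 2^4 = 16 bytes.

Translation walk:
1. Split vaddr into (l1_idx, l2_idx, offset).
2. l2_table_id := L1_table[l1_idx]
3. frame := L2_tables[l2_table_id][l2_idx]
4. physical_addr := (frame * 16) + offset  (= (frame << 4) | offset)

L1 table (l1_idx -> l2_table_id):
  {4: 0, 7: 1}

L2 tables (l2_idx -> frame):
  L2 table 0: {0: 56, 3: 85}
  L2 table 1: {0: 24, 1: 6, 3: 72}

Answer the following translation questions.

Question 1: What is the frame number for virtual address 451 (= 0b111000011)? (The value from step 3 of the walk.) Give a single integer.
vaddr = 451: l1_idx=7, l2_idx=0
L1[7] = 1; L2[1][0] = 24

Answer: 24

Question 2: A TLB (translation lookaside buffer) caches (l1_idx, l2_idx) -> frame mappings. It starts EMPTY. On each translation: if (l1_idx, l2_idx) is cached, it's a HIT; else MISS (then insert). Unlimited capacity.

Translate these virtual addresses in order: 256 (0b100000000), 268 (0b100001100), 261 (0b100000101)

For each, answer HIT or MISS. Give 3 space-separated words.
Answer: MISS HIT HIT

Derivation:
vaddr=256: (4,0) not in TLB -> MISS, insert
vaddr=268: (4,0) in TLB -> HIT
vaddr=261: (4,0) in TLB -> HIT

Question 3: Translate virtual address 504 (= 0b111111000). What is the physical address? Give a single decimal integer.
Answer: 1160

Derivation:
vaddr = 504 = 0b111111000
Split: l1_idx=7, l2_idx=3, offset=8
L1[7] = 1
L2[1][3] = 72
paddr = 72 * 16 + 8 = 1160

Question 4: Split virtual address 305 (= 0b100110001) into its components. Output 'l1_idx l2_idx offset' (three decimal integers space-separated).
Answer: 4 3 1

Derivation:
vaddr = 305 = 0b100110001
  top 3 bits -> l1_idx = 4
  next 2 bits -> l2_idx = 3
  bottom 4 bits -> offset = 1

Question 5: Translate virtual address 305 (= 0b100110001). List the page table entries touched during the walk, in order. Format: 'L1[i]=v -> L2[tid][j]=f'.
vaddr = 305 = 0b100110001
Split: l1_idx=4, l2_idx=3, offset=1

Answer: L1[4]=0 -> L2[0][3]=85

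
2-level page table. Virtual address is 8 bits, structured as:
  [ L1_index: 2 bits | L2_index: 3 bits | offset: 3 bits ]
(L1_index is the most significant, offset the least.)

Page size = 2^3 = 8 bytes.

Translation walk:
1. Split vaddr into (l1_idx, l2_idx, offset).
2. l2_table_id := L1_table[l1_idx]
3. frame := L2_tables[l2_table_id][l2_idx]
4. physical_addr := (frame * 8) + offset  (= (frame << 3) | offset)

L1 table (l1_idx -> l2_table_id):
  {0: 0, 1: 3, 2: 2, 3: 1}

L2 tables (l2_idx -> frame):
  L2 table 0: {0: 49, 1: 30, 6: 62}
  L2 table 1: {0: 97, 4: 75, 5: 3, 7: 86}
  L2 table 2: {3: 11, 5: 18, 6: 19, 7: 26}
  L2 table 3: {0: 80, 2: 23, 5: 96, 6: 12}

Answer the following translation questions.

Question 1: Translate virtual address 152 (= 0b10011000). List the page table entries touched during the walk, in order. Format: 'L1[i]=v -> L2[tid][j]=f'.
vaddr = 152 = 0b10011000
Split: l1_idx=2, l2_idx=3, offset=0

Answer: L1[2]=2 -> L2[2][3]=11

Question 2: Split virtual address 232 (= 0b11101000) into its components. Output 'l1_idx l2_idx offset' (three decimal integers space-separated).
vaddr = 232 = 0b11101000
  top 2 bits -> l1_idx = 3
  next 3 bits -> l2_idx = 5
  bottom 3 bits -> offset = 0

Answer: 3 5 0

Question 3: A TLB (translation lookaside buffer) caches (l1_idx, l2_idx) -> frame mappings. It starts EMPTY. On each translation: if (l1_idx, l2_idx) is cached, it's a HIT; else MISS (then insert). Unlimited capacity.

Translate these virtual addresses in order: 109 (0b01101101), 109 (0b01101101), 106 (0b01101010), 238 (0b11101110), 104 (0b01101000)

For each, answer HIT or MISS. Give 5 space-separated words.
vaddr=109: (1,5) not in TLB -> MISS, insert
vaddr=109: (1,5) in TLB -> HIT
vaddr=106: (1,5) in TLB -> HIT
vaddr=238: (3,5) not in TLB -> MISS, insert
vaddr=104: (1,5) in TLB -> HIT

Answer: MISS HIT HIT MISS HIT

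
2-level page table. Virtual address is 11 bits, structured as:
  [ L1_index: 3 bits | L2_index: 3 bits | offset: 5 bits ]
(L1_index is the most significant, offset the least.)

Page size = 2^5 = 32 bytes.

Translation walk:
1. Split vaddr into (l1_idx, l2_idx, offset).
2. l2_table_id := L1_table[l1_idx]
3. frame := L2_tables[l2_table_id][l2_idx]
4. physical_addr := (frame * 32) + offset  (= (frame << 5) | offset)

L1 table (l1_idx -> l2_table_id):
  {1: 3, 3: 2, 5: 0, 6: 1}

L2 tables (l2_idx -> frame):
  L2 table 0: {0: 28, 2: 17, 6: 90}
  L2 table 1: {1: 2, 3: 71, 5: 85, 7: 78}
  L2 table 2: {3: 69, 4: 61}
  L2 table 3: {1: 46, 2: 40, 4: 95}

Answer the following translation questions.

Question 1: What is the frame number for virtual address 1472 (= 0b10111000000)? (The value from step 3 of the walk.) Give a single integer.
Answer: 90

Derivation:
vaddr = 1472: l1_idx=5, l2_idx=6
L1[5] = 0; L2[0][6] = 90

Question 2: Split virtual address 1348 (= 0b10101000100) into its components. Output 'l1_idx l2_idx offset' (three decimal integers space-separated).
vaddr = 1348 = 0b10101000100
  top 3 bits -> l1_idx = 5
  next 3 bits -> l2_idx = 2
  bottom 5 bits -> offset = 4

Answer: 5 2 4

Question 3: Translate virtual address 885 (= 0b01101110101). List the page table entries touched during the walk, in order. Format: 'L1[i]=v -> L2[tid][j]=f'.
vaddr = 885 = 0b01101110101
Split: l1_idx=3, l2_idx=3, offset=21

Answer: L1[3]=2 -> L2[2][3]=69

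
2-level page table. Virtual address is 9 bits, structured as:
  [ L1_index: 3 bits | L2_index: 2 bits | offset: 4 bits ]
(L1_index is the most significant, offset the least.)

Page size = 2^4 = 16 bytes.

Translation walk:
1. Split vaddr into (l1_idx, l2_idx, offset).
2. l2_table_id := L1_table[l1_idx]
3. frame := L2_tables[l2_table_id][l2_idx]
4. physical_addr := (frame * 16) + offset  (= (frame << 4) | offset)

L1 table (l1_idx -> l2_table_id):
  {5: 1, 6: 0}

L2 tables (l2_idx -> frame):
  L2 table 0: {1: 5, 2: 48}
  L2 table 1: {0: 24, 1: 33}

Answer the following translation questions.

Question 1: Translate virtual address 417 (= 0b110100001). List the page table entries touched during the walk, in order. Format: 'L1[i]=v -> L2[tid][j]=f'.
Answer: L1[6]=0 -> L2[0][2]=48

Derivation:
vaddr = 417 = 0b110100001
Split: l1_idx=6, l2_idx=2, offset=1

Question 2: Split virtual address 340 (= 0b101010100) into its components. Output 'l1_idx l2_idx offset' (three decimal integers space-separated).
vaddr = 340 = 0b101010100
  top 3 bits -> l1_idx = 5
  next 2 bits -> l2_idx = 1
  bottom 4 bits -> offset = 4

Answer: 5 1 4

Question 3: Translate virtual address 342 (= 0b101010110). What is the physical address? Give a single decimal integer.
Answer: 534

Derivation:
vaddr = 342 = 0b101010110
Split: l1_idx=5, l2_idx=1, offset=6
L1[5] = 1
L2[1][1] = 33
paddr = 33 * 16 + 6 = 534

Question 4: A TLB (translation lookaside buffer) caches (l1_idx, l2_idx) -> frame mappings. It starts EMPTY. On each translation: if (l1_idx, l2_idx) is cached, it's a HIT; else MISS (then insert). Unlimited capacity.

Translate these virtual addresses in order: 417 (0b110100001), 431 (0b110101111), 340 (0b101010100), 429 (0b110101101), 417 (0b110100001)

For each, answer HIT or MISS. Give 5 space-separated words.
Answer: MISS HIT MISS HIT HIT

Derivation:
vaddr=417: (6,2) not in TLB -> MISS, insert
vaddr=431: (6,2) in TLB -> HIT
vaddr=340: (5,1) not in TLB -> MISS, insert
vaddr=429: (6,2) in TLB -> HIT
vaddr=417: (6,2) in TLB -> HIT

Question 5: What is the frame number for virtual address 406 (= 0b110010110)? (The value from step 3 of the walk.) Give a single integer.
vaddr = 406: l1_idx=6, l2_idx=1
L1[6] = 0; L2[0][1] = 5

Answer: 5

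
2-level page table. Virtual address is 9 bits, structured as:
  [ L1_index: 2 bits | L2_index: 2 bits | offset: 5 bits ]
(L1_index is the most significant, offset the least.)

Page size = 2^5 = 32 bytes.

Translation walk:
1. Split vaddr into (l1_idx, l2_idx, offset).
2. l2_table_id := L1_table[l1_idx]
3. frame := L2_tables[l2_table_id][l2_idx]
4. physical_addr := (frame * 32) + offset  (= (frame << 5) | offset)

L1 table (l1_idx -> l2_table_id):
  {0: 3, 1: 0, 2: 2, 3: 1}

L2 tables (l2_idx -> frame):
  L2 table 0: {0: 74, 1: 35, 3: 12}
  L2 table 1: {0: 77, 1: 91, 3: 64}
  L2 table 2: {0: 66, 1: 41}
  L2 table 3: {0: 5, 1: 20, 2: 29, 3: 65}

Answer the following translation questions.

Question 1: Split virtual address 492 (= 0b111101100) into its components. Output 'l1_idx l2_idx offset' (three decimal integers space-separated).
Answer: 3 3 12

Derivation:
vaddr = 492 = 0b111101100
  top 2 bits -> l1_idx = 3
  next 2 bits -> l2_idx = 3
  bottom 5 bits -> offset = 12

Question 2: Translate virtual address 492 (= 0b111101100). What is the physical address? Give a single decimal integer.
vaddr = 492 = 0b111101100
Split: l1_idx=3, l2_idx=3, offset=12
L1[3] = 1
L2[1][3] = 64
paddr = 64 * 32 + 12 = 2060

Answer: 2060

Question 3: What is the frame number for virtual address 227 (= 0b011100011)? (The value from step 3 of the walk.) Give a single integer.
vaddr = 227: l1_idx=1, l2_idx=3
L1[1] = 0; L2[0][3] = 12

Answer: 12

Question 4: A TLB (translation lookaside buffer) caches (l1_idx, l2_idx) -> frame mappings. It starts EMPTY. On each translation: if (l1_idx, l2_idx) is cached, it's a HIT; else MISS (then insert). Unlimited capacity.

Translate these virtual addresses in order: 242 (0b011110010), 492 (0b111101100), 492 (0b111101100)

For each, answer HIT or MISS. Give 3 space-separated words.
vaddr=242: (1,3) not in TLB -> MISS, insert
vaddr=492: (3,3) not in TLB -> MISS, insert
vaddr=492: (3,3) in TLB -> HIT

Answer: MISS MISS HIT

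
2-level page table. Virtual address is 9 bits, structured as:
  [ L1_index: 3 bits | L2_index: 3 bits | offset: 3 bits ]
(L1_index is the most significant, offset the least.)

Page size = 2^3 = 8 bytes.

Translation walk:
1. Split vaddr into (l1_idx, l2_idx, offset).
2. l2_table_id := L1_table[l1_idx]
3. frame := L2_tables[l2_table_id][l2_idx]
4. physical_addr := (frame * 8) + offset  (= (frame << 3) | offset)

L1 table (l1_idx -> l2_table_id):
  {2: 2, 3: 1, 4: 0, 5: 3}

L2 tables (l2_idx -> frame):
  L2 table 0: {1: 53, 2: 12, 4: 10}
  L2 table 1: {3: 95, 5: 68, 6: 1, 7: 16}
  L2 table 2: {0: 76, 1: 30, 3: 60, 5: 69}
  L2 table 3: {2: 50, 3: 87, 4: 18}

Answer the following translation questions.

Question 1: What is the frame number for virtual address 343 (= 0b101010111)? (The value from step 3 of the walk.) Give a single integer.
Answer: 50

Derivation:
vaddr = 343: l1_idx=5, l2_idx=2
L1[5] = 3; L2[3][2] = 50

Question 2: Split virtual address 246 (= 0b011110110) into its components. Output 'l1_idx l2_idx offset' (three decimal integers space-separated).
vaddr = 246 = 0b011110110
  top 3 bits -> l1_idx = 3
  next 3 bits -> l2_idx = 6
  bottom 3 bits -> offset = 6

Answer: 3 6 6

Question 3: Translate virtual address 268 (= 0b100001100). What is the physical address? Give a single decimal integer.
Answer: 428

Derivation:
vaddr = 268 = 0b100001100
Split: l1_idx=4, l2_idx=1, offset=4
L1[4] = 0
L2[0][1] = 53
paddr = 53 * 8 + 4 = 428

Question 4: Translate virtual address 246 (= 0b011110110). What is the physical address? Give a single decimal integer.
Answer: 14

Derivation:
vaddr = 246 = 0b011110110
Split: l1_idx=3, l2_idx=6, offset=6
L1[3] = 1
L2[1][6] = 1
paddr = 1 * 8 + 6 = 14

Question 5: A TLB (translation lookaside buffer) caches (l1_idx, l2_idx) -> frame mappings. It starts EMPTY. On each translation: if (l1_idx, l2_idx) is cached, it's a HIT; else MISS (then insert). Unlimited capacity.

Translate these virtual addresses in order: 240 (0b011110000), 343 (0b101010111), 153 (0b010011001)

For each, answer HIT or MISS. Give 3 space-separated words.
vaddr=240: (3,6) not in TLB -> MISS, insert
vaddr=343: (5,2) not in TLB -> MISS, insert
vaddr=153: (2,3) not in TLB -> MISS, insert

Answer: MISS MISS MISS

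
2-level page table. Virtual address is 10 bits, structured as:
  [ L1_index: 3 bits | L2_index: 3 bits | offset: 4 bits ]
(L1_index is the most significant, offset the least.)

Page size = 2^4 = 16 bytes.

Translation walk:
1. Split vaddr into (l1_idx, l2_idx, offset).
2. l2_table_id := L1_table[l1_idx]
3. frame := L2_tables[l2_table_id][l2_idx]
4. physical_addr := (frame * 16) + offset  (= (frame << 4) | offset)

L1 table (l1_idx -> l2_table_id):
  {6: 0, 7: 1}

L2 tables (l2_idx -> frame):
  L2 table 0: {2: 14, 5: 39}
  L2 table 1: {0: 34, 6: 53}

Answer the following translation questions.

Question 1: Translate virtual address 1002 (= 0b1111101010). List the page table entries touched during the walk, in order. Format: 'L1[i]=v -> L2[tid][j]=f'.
vaddr = 1002 = 0b1111101010
Split: l1_idx=7, l2_idx=6, offset=10

Answer: L1[7]=1 -> L2[1][6]=53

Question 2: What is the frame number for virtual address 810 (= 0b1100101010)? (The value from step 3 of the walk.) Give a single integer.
Answer: 14

Derivation:
vaddr = 810: l1_idx=6, l2_idx=2
L1[6] = 0; L2[0][2] = 14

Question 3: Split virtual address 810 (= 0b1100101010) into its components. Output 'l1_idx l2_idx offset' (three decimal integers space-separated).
Answer: 6 2 10

Derivation:
vaddr = 810 = 0b1100101010
  top 3 bits -> l1_idx = 6
  next 3 bits -> l2_idx = 2
  bottom 4 bits -> offset = 10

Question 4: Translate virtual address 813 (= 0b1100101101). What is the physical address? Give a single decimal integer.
Answer: 237

Derivation:
vaddr = 813 = 0b1100101101
Split: l1_idx=6, l2_idx=2, offset=13
L1[6] = 0
L2[0][2] = 14
paddr = 14 * 16 + 13 = 237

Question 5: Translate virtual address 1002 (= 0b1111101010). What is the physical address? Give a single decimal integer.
Answer: 858

Derivation:
vaddr = 1002 = 0b1111101010
Split: l1_idx=7, l2_idx=6, offset=10
L1[7] = 1
L2[1][6] = 53
paddr = 53 * 16 + 10 = 858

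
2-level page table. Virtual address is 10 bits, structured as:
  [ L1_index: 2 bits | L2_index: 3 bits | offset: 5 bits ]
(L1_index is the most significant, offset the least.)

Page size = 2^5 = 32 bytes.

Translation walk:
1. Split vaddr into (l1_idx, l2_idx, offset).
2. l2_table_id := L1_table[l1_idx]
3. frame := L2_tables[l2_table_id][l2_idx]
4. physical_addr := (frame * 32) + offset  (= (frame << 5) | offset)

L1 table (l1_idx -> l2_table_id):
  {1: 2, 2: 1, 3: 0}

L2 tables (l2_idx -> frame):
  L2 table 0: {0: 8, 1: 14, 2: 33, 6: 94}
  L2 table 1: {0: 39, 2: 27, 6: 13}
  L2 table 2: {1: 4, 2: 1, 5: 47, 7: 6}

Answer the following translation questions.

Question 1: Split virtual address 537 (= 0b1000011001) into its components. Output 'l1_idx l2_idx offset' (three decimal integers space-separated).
vaddr = 537 = 0b1000011001
  top 2 bits -> l1_idx = 2
  next 3 bits -> l2_idx = 0
  bottom 5 bits -> offset = 25

Answer: 2 0 25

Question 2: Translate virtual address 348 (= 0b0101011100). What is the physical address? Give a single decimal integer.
Answer: 60

Derivation:
vaddr = 348 = 0b0101011100
Split: l1_idx=1, l2_idx=2, offset=28
L1[1] = 2
L2[2][2] = 1
paddr = 1 * 32 + 28 = 60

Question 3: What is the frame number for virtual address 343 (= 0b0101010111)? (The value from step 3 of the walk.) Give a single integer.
Answer: 1

Derivation:
vaddr = 343: l1_idx=1, l2_idx=2
L1[1] = 2; L2[2][2] = 1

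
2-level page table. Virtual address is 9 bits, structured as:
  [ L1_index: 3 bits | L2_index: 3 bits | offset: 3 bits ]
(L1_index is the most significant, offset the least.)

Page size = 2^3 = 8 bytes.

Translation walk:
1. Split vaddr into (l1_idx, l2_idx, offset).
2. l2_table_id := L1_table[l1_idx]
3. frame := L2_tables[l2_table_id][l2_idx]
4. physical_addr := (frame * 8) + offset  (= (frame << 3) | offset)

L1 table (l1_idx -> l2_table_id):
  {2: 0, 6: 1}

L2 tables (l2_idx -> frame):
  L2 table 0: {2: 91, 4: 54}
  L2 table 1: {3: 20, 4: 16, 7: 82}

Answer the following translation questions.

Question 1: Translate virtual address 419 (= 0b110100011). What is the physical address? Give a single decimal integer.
vaddr = 419 = 0b110100011
Split: l1_idx=6, l2_idx=4, offset=3
L1[6] = 1
L2[1][4] = 16
paddr = 16 * 8 + 3 = 131

Answer: 131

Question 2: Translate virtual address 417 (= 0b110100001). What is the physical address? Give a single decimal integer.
vaddr = 417 = 0b110100001
Split: l1_idx=6, l2_idx=4, offset=1
L1[6] = 1
L2[1][4] = 16
paddr = 16 * 8 + 1 = 129

Answer: 129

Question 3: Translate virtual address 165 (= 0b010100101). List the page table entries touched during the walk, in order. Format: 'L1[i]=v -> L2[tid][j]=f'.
Answer: L1[2]=0 -> L2[0][4]=54

Derivation:
vaddr = 165 = 0b010100101
Split: l1_idx=2, l2_idx=4, offset=5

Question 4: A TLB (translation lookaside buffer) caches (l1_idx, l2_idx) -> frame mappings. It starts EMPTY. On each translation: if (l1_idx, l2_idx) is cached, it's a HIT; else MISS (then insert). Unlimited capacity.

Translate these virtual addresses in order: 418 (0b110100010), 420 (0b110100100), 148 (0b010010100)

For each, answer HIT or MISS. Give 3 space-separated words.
Answer: MISS HIT MISS

Derivation:
vaddr=418: (6,4) not in TLB -> MISS, insert
vaddr=420: (6,4) in TLB -> HIT
vaddr=148: (2,2) not in TLB -> MISS, insert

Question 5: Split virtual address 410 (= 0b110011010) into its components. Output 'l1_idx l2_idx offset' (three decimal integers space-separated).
vaddr = 410 = 0b110011010
  top 3 bits -> l1_idx = 6
  next 3 bits -> l2_idx = 3
  bottom 3 bits -> offset = 2

Answer: 6 3 2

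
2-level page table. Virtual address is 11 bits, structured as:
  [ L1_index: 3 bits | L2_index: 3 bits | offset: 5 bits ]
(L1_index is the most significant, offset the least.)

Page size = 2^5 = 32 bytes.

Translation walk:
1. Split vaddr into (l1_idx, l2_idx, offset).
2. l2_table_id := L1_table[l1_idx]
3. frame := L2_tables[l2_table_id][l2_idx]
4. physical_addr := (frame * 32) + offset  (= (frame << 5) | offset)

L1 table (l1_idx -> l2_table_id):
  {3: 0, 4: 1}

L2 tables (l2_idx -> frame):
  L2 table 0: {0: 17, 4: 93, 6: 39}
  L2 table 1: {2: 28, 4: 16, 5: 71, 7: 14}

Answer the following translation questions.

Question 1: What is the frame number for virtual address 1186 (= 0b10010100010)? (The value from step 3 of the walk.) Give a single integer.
Answer: 71

Derivation:
vaddr = 1186: l1_idx=4, l2_idx=5
L1[4] = 1; L2[1][5] = 71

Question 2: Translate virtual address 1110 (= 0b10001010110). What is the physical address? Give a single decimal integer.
vaddr = 1110 = 0b10001010110
Split: l1_idx=4, l2_idx=2, offset=22
L1[4] = 1
L2[1][2] = 28
paddr = 28 * 32 + 22 = 918

Answer: 918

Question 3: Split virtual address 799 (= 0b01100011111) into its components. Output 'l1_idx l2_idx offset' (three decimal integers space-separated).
vaddr = 799 = 0b01100011111
  top 3 bits -> l1_idx = 3
  next 3 bits -> l2_idx = 0
  bottom 5 bits -> offset = 31

Answer: 3 0 31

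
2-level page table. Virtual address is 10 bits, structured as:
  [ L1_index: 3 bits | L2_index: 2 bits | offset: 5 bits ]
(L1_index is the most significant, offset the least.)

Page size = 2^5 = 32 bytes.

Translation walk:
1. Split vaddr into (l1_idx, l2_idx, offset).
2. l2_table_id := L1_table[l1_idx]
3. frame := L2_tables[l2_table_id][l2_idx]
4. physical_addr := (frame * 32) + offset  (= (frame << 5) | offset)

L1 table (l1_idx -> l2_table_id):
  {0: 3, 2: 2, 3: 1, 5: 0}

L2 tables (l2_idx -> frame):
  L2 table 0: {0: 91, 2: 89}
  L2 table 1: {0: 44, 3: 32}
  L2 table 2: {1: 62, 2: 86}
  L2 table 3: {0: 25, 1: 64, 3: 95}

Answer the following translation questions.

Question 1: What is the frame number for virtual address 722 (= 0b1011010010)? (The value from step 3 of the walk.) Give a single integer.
vaddr = 722: l1_idx=5, l2_idx=2
L1[5] = 0; L2[0][2] = 89

Answer: 89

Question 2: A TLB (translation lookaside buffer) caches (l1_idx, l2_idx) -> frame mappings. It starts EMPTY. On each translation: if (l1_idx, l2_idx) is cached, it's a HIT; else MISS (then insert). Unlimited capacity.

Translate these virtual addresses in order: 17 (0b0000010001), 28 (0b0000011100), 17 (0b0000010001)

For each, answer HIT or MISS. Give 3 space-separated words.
Answer: MISS HIT HIT

Derivation:
vaddr=17: (0,0) not in TLB -> MISS, insert
vaddr=28: (0,0) in TLB -> HIT
vaddr=17: (0,0) in TLB -> HIT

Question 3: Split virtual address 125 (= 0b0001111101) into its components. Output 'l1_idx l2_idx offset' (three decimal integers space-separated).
Answer: 0 3 29

Derivation:
vaddr = 125 = 0b0001111101
  top 3 bits -> l1_idx = 0
  next 2 bits -> l2_idx = 3
  bottom 5 bits -> offset = 29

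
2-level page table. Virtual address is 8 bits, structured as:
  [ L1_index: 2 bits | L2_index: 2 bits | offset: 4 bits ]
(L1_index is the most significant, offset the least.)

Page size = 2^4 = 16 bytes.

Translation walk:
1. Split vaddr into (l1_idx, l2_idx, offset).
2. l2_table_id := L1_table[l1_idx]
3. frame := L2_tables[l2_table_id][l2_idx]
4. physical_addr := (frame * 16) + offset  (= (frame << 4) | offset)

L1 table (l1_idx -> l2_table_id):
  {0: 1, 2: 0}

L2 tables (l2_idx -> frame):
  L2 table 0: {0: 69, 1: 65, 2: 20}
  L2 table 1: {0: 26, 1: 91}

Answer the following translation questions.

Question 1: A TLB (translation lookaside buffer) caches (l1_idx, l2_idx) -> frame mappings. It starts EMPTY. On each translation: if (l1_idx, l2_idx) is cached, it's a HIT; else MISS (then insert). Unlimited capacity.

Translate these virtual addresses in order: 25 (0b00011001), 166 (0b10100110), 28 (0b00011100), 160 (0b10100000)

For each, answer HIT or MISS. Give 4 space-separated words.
vaddr=25: (0,1) not in TLB -> MISS, insert
vaddr=166: (2,2) not in TLB -> MISS, insert
vaddr=28: (0,1) in TLB -> HIT
vaddr=160: (2,2) in TLB -> HIT

Answer: MISS MISS HIT HIT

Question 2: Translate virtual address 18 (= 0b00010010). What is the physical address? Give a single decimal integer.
vaddr = 18 = 0b00010010
Split: l1_idx=0, l2_idx=1, offset=2
L1[0] = 1
L2[1][1] = 91
paddr = 91 * 16 + 2 = 1458

Answer: 1458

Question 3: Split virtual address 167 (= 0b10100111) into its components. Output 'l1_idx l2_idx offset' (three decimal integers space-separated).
vaddr = 167 = 0b10100111
  top 2 bits -> l1_idx = 2
  next 2 bits -> l2_idx = 2
  bottom 4 bits -> offset = 7

Answer: 2 2 7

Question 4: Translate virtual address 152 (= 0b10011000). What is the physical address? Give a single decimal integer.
vaddr = 152 = 0b10011000
Split: l1_idx=2, l2_idx=1, offset=8
L1[2] = 0
L2[0][1] = 65
paddr = 65 * 16 + 8 = 1048

Answer: 1048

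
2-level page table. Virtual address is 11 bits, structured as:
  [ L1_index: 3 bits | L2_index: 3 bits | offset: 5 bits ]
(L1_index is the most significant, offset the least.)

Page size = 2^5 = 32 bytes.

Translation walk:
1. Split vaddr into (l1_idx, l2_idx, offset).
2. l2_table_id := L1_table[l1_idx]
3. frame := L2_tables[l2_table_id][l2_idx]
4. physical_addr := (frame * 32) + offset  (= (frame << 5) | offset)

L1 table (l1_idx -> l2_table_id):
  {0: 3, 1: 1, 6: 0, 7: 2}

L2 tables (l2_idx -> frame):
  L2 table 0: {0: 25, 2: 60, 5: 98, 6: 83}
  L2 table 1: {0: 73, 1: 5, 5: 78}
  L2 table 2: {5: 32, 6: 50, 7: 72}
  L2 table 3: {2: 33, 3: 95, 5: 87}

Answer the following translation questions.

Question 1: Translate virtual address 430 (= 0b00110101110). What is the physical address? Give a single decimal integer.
vaddr = 430 = 0b00110101110
Split: l1_idx=1, l2_idx=5, offset=14
L1[1] = 1
L2[1][5] = 78
paddr = 78 * 32 + 14 = 2510

Answer: 2510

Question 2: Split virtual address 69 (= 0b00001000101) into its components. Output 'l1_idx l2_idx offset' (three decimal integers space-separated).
Answer: 0 2 5

Derivation:
vaddr = 69 = 0b00001000101
  top 3 bits -> l1_idx = 0
  next 3 bits -> l2_idx = 2
  bottom 5 bits -> offset = 5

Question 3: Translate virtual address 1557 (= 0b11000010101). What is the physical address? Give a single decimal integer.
vaddr = 1557 = 0b11000010101
Split: l1_idx=6, l2_idx=0, offset=21
L1[6] = 0
L2[0][0] = 25
paddr = 25 * 32 + 21 = 821

Answer: 821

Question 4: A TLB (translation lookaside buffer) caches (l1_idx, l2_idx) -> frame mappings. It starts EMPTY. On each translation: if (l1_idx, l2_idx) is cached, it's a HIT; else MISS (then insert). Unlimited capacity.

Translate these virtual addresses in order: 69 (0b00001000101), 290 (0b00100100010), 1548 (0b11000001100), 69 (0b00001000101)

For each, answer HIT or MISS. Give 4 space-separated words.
vaddr=69: (0,2) not in TLB -> MISS, insert
vaddr=290: (1,1) not in TLB -> MISS, insert
vaddr=1548: (6,0) not in TLB -> MISS, insert
vaddr=69: (0,2) in TLB -> HIT

Answer: MISS MISS MISS HIT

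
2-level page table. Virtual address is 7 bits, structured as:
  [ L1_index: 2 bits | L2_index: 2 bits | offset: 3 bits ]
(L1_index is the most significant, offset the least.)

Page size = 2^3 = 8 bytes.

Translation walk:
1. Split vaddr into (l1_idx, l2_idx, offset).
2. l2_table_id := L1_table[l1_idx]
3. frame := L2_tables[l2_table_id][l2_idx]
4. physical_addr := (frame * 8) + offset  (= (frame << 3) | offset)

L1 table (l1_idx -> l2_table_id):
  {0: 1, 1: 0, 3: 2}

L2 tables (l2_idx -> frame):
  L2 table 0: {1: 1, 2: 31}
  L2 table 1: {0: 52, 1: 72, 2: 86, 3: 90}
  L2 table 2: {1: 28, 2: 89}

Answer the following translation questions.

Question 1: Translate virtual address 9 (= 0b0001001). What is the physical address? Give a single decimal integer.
vaddr = 9 = 0b0001001
Split: l1_idx=0, l2_idx=1, offset=1
L1[0] = 1
L2[1][1] = 72
paddr = 72 * 8 + 1 = 577

Answer: 577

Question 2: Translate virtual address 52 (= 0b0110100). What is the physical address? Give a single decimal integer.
vaddr = 52 = 0b0110100
Split: l1_idx=1, l2_idx=2, offset=4
L1[1] = 0
L2[0][2] = 31
paddr = 31 * 8 + 4 = 252

Answer: 252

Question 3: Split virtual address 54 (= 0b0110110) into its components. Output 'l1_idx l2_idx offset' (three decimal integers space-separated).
Answer: 1 2 6

Derivation:
vaddr = 54 = 0b0110110
  top 2 bits -> l1_idx = 1
  next 2 bits -> l2_idx = 2
  bottom 3 bits -> offset = 6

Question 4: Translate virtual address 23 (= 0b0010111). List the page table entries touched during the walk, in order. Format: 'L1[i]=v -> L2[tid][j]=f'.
vaddr = 23 = 0b0010111
Split: l1_idx=0, l2_idx=2, offset=7

Answer: L1[0]=1 -> L2[1][2]=86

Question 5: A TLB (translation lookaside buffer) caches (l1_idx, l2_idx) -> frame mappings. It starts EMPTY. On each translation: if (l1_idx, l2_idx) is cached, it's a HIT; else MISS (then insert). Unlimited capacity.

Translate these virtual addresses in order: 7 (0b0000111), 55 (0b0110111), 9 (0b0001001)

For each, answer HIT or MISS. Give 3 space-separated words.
Answer: MISS MISS MISS

Derivation:
vaddr=7: (0,0) not in TLB -> MISS, insert
vaddr=55: (1,2) not in TLB -> MISS, insert
vaddr=9: (0,1) not in TLB -> MISS, insert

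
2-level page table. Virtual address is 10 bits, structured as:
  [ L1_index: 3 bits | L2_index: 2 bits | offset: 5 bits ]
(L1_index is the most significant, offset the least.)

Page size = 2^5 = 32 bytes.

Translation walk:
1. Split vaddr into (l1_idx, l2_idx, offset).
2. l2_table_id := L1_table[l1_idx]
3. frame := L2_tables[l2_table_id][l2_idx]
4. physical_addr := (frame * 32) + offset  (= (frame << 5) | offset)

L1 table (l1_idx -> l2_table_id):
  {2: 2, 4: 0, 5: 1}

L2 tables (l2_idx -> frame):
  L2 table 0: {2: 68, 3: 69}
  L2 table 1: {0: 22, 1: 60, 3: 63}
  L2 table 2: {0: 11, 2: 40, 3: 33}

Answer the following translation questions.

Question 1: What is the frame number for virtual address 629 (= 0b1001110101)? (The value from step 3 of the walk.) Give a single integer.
Answer: 69

Derivation:
vaddr = 629: l1_idx=4, l2_idx=3
L1[4] = 0; L2[0][3] = 69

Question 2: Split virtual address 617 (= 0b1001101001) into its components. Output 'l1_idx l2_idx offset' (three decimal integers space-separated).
vaddr = 617 = 0b1001101001
  top 3 bits -> l1_idx = 4
  next 2 bits -> l2_idx = 3
  bottom 5 bits -> offset = 9

Answer: 4 3 9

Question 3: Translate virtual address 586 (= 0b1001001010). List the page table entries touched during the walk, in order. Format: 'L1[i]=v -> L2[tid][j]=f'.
Answer: L1[4]=0 -> L2[0][2]=68

Derivation:
vaddr = 586 = 0b1001001010
Split: l1_idx=4, l2_idx=2, offset=10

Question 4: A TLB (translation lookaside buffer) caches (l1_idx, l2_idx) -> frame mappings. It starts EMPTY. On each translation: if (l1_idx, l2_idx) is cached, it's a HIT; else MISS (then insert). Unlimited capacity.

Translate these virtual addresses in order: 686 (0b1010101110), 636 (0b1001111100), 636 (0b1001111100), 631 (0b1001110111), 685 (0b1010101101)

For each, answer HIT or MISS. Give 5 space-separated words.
Answer: MISS MISS HIT HIT HIT

Derivation:
vaddr=686: (5,1) not in TLB -> MISS, insert
vaddr=636: (4,3) not in TLB -> MISS, insert
vaddr=636: (4,3) in TLB -> HIT
vaddr=631: (4,3) in TLB -> HIT
vaddr=685: (5,1) in TLB -> HIT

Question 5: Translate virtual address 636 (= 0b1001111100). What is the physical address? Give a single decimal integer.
vaddr = 636 = 0b1001111100
Split: l1_idx=4, l2_idx=3, offset=28
L1[4] = 0
L2[0][3] = 69
paddr = 69 * 32 + 28 = 2236

Answer: 2236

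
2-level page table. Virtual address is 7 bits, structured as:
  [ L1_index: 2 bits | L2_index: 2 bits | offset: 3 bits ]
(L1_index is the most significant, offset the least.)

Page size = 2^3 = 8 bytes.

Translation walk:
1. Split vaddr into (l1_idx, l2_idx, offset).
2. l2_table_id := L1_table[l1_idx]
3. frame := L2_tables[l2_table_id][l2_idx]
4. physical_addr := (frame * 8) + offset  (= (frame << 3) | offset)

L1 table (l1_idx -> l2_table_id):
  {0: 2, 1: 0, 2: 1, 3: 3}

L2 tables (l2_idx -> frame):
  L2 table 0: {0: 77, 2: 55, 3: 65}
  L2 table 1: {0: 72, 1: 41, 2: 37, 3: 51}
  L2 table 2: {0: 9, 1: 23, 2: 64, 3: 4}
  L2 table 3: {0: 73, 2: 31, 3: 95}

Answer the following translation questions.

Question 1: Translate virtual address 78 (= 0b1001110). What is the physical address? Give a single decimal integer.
Answer: 334

Derivation:
vaddr = 78 = 0b1001110
Split: l1_idx=2, l2_idx=1, offset=6
L1[2] = 1
L2[1][1] = 41
paddr = 41 * 8 + 6 = 334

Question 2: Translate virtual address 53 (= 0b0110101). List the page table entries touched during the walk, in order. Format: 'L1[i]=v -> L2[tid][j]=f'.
Answer: L1[1]=0 -> L2[0][2]=55

Derivation:
vaddr = 53 = 0b0110101
Split: l1_idx=1, l2_idx=2, offset=5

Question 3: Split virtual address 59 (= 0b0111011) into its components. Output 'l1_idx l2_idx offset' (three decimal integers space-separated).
vaddr = 59 = 0b0111011
  top 2 bits -> l1_idx = 1
  next 2 bits -> l2_idx = 3
  bottom 3 bits -> offset = 3

Answer: 1 3 3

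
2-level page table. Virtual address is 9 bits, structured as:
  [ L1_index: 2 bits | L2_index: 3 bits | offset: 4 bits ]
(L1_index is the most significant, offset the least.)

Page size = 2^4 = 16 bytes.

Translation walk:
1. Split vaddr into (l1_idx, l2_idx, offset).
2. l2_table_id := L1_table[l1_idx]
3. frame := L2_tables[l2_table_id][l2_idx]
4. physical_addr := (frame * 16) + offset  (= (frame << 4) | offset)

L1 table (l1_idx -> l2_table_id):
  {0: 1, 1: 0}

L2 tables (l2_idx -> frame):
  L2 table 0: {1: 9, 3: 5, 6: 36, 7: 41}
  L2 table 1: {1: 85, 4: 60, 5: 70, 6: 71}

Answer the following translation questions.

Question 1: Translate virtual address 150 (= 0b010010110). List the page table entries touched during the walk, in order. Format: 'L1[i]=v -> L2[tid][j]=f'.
vaddr = 150 = 0b010010110
Split: l1_idx=1, l2_idx=1, offset=6

Answer: L1[1]=0 -> L2[0][1]=9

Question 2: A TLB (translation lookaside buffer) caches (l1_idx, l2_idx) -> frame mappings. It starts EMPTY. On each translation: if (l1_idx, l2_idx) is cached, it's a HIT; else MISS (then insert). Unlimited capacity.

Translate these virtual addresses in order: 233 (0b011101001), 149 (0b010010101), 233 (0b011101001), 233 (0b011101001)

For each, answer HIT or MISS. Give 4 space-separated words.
Answer: MISS MISS HIT HIT

Derivation:
vaddr=233: (1,6) not in TLB -> MISS, insert
vaddr=149: (1,1) not in TLB -> MISS, insert
vaddr=233: (1,6) in TLB -> HIT
vaddr=233: (1,6) in TLB -> HIT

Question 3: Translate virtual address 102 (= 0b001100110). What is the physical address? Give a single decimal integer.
Answer: 1142

Derivation:
vaddr = 102 = 0b001100110
Split: l1_idx=0, l2_idx=6, offset=6
L1[0] = 1
L2[1][6] = 71
paddr = 71 * 16 + 6 = 1142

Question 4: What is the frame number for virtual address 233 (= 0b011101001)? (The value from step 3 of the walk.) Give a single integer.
Answer: 36

Derivation:
vaddr = 233: l1_idx=1, l2_idx=6
L1[1] = 0; L2[0][6] = 36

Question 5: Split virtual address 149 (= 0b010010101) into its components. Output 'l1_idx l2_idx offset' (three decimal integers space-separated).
vaddr = 149 = 0b010010101
  top 2 bits -> l1_idx = 1
  next 3 bits -> l2_idx = 1
  bottom 4 bits -> offset = 5

Answer: 1 1 5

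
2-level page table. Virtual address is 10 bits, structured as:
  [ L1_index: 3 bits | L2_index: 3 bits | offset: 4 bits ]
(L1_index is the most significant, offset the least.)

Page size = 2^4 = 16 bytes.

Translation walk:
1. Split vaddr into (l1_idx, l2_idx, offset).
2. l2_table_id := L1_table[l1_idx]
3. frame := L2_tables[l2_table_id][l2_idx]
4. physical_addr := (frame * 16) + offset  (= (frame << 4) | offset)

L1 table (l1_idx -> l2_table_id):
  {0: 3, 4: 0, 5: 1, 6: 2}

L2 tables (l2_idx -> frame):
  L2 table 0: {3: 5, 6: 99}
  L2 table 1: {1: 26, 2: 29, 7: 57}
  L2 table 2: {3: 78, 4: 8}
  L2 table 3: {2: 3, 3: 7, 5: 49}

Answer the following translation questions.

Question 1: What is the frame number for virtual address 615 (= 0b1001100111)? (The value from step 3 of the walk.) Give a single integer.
Answer: 99

Derivation:
vaddr = 615: l1_idx=4, l2_idx=6
L1[4] = 0; L2[0][6] = 99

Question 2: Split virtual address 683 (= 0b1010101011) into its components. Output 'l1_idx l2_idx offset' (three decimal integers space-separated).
vaddr = 683 = 0b1010101011
  top 3 bits -> l1_idx = 5
  next 3 bits -> l2_idx = 2
  bottom 4 bits -> offset = 11

Answer: 5 2 11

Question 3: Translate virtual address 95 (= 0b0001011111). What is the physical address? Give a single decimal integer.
Answer: 799

Derivation:
vaddr = 95 = 0b0001011111
Split: l1_idx=0, l2_idx=5, offset=15
L1[0] = 3
L2[3][5] = 49
paddr = 49 * 16 + 15 = 799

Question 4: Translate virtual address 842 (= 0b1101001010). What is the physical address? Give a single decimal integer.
Answer: 138

Derivation:
vaddr = 842 = 0b1101001010
Split: l1_idx=6, l2_idx=4, offset=10
L1[6] = 2
L2[2][4] = 8
paddr = 8 * 16 + 10 = 138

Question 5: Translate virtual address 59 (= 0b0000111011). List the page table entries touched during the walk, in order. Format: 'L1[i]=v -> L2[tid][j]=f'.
vaddr = 59 = 0b0000111011
Split: l1_idx=0, l2_idx=3, offset=11

Answer: L1[0]=3 -> L2[3][3]=7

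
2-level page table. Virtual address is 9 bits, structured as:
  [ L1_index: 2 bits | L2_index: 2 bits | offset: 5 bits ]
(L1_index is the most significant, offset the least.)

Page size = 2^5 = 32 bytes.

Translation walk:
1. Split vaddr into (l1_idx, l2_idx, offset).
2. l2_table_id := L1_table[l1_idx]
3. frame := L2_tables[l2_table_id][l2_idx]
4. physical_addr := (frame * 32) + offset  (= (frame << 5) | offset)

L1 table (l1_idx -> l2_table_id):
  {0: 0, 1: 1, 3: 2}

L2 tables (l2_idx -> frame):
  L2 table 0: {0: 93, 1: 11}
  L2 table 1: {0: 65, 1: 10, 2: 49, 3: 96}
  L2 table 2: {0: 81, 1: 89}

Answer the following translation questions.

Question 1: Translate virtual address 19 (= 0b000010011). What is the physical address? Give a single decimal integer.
Answer: 2995

Derivation:
vaddr = 19 = 0b000010011
Split: l1_idx=0, l2_idx=0, offset=19
L1[0] = 0
L2[0][0] = 93
paddr = 93 * 32 + 19 = 2995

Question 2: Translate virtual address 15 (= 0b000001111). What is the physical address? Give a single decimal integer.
Answer: 2991

Derivation:
vaddr = 15 = 0b000001111
Split: l1_idx=0, l2_idx=0, offset=15
L1[0] = 0
L2[0][0] = 93
paddr = 93 * 32 + 15 = 2991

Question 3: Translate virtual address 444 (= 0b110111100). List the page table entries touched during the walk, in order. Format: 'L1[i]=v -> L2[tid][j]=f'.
vaddr = 444 = 0b110111100
Split: l1_idx=3, l2_idx=1, offset=28

Answer: L1[3]=2 -> L2[2][1]=89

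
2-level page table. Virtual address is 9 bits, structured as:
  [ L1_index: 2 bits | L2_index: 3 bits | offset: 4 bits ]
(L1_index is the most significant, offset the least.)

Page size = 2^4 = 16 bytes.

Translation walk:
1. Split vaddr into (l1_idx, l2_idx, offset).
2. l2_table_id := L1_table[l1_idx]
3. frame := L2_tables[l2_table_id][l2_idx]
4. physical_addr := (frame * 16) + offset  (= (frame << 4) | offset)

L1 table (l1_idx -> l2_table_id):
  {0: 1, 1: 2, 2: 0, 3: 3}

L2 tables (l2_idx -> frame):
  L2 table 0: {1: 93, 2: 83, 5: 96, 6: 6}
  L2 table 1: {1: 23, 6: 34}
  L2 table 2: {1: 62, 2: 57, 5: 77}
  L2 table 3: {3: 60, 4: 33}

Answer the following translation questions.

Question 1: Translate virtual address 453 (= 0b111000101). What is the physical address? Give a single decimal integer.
vaddr = 453 = 0b111000101
Split: l1_idx=3, l2_idx=4, offset=5
L1[3] = 3
L2[3][4] = 33
paddr = 33 * 16 + 5 = 533

Answer: 533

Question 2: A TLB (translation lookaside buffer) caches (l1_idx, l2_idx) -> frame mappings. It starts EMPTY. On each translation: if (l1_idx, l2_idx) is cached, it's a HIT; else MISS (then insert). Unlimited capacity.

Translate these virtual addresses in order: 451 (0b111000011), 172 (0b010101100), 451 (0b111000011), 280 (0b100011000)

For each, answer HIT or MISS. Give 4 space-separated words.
vaddr=451: (3,4) not in TLB -> MISS, insert
vaddr=172: (1,2) not in TLB -> MISS, insert
vaddr=451: (3,4) in TLB -> HIT
vaddr=280: (2,1) not in TLB -> MISS, insert

Answer: MISS MISS HIT MISS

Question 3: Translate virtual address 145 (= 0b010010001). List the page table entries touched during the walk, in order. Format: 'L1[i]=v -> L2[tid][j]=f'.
Answer: L1[1]=2 -> L2[2][1]=62

Derivation:
vaddr = 145 = 0b010010001
Split: l1_idx=1, l2_idx=1, offset=1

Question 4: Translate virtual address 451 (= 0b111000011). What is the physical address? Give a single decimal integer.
vaddr = 451 = 0b111000011
Split: l1_idx=3, l2_idx=4, offset=3
L1[3] = 3
L2[3][4] = 33
paddr = 33 * 16 + 3 = 531

Answer: 531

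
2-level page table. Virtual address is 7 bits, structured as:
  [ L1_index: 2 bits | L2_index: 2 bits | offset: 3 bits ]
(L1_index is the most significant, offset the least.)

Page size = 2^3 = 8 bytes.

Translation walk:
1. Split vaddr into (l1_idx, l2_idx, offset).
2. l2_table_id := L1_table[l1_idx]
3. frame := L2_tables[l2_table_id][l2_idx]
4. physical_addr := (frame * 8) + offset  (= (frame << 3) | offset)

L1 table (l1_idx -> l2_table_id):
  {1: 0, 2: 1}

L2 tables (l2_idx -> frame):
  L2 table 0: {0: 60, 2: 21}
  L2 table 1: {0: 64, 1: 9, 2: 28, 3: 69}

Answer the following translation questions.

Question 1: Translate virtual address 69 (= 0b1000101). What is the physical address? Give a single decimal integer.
Answer: 517

Derivation:
vaddr = 69 = 0b1000101
Split: l1_idx=2, l2_idx=0, offset=5
L1[2] = 1
L2[1][0] = 64
paddr = 64 * 8 + 5 = 517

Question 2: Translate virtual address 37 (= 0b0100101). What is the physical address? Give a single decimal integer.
Answer: 485

Derivation:
vaddr = 37 = 0b0100101
Split: l1_idx=1, l2_idx=0, offset=5
L1[1] = 0
L2[0][0] = 60
paddr = 60 * 8 + 5 = 485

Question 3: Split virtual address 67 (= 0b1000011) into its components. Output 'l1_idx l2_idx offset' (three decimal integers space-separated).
Answer: 2 0 3

Derivation:
vaddr = 67 = 0b1000011
  top 2 bits -> l1_idx = 2
  next 2 bits -> l2_idx = 0
  bottom 3 bits -> offset = 3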